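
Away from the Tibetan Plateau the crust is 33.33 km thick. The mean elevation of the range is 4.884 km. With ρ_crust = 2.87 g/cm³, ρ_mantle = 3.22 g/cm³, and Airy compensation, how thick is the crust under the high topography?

78.3 km

Root depth r = h ρ_c / (ρ_m − ρ_c) = 4.884 km × 2.87 / 0.35 = 40.05 km.
Total thickness = T + h + r = 33.33 km + 4.884 km + 40.05 km = 78.3 km.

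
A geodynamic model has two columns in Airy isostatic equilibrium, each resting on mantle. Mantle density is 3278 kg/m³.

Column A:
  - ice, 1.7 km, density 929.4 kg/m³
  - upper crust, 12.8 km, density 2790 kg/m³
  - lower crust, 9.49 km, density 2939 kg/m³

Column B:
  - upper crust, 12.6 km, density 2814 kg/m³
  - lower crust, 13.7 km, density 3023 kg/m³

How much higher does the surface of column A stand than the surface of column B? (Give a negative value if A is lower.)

For any compensation level in the mantle, the mantle terms cancel and isostasy reduces to e = (Σt_A − Σt_B) − (Σ(ρt)_A − Σ(ρt)_B) / ρ_m.
Σt_A = 23.99 km; Σt_B = 26.3 km; Σ(ρt)_A = 65183.09; Σ(ρt)_B = 76871.5 (in km·kg/m³).
e = (23.99 − 26.3) − (65183.09 − 76871.5) / 3278 = 1.26 km.

1.26 km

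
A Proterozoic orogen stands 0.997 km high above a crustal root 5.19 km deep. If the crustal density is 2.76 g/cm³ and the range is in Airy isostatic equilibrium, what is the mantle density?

3.29 g/cm³

Airy balance: ρ_c h = (ρ_m − ρ_c) r → ρ_m = ρ_c (1 + h/r).
ρ_m = 2.76 × (1 + 0.997 km/5.19 km) = 3.29 g/cm³.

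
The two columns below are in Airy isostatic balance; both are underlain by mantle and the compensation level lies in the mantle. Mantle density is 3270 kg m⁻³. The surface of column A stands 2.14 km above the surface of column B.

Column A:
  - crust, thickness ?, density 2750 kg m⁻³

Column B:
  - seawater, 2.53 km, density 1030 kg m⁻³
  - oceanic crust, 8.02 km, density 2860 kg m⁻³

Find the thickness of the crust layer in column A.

Take the compensation level at the base of the deeper column (depth z_c below the surface of column A) and equate Σ ρ_i t_i down to z_c; mantle fills any gap and the z_c terms cancel.
Column A: x×2750 + (z_c − 0 − x)×3270
Column B: 2.14×0 + 2.53×1030 + 8.02×2860 + (z_c − 2.14 − 10.55)×3270
The z_c×3270 term appears on both sides and cancels. Collect the known terms of each column as K = Σ(ρt)_known − 3270 × (depth of known layers): K_A = 0 − 3270×0 = 0; K_B = 25543.1 − 3270×(2.14 + 10.55) = −15953.2.
Balance: K_A − x×(3270 − 2750) = K_B, so x = (K_A − K_B)/(3270 − 2750) = 15953.2/520 = 30.7 km.

30.7 km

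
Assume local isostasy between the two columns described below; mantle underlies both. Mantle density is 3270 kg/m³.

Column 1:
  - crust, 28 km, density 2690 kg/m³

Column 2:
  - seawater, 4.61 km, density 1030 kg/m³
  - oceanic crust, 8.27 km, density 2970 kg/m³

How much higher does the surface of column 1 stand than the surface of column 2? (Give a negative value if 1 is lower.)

1.05 km

For any compensation level in the mantle, the mantle terms cancel and isostasy reduces to e = (Σt_1 − Σt_2) − (Σ(ρt)_1 − Σ(ρt)_2) / ρ_m.
Σt_1 = 28 km; Σt_2 = 12.88 km; Σ(ρt)_1 = 75320; Σ(ρt)_2 = 29310.2 (in km·kg/m³).
e = (28 − 12.88) − (75320 − 29310.2) / 3270 = 1.05 km.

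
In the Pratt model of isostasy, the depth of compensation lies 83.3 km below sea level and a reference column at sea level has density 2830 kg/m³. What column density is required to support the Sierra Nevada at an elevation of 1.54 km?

Pratt balance: ρ_ref D = ρ (D + h).
ρ = ρ_ref D/(D + h) = 2830 × 83.3 km/(83.3 km + 1.54 km) = 2780 kg/m³.

2780 kg/m³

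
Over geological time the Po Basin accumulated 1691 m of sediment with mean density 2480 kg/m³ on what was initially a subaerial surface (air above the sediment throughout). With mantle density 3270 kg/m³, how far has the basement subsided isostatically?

Subaerial load: s = t ρ_sed / ρ_m = 1691 m × 2480/3270 = 1280 m.

1280 m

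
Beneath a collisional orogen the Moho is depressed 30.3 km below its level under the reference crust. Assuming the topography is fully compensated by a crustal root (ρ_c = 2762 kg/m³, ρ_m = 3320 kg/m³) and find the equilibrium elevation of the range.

6.12 km

For local isostatic compensation: ρ_c h = (ρ_m − ρ_c) r.
h = r (ρ_m − ρ_c) / ρ_c = 30.3 km × (3320 − 2762) / 2762 = 6.12 km.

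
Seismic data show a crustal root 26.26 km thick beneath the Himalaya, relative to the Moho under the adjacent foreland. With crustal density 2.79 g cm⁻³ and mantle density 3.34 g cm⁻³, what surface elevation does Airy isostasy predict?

5.18 km

Isostatic balance requires: ρ_c h = (ρ_m − ρ_c) r.
h = r (ρ_m − ρ_c) / ρ_c = 26.26 km × (3.34 − 2.79) / 2.79 = 5.18 km.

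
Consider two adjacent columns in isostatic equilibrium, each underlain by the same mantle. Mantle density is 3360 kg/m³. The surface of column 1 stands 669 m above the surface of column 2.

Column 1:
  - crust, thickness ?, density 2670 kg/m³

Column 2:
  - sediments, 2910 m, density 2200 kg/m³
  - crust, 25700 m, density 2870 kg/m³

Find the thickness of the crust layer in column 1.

26400 m

Take the compensation level at the base of the deeper column (depth z_c below the surface of column 1) and equate Σ ρ_i t_i down to z_c; mantle fills any gap and the z_c terms cancel.
Column 1: x×2670 + (z_c − 0 − x)×3360
Column 2: 669×0 + 2910×2200 + 25700×2870 + (z_c − 669 − 28610)×3360
The z_c×3360 term appears on both sides and cancels. Collect the known terms of each column as K = Σ(ρt)_known − 3360 × (depth of known layers): K_1 = 0 − 3360×0 = 0; K_2 = 80161000 − 3360×(669 + 28610) = −18216440.
Balance: K_1 − x×(3360 − 2670) = K_2, so x = (K_1 − K_2)/(3360 − 2670) = 18216400/690 = 26400 m.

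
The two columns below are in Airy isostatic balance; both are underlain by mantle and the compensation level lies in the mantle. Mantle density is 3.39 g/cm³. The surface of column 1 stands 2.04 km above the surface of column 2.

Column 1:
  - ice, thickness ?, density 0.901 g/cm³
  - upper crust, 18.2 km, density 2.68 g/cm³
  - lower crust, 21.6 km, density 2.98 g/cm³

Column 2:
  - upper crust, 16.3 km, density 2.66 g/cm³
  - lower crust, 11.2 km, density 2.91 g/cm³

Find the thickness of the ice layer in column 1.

Take the compensation level at the base of the deeper column (depth z_c below the surface of column 1) and equate Σ ρ_i t_i down to z_c; mantle fills any gap and the z_c terms cancel.
Column 1: x×0.901 + 18.2×2.68 + 21.6×2.98 + (z_c − 39.8 − x)×3.39
Column 2: 2.04×0 + 16.3×2.66 + 11.2×2.91 + (z_c − 2.04 − 27.5)×3.39
The z_c×3.39 term appears on both sides and cancels. Collect the known terms of each column as K = Σ(ρt)_known − 3.39 × (depth of known layers): K_1 = 113.144 − 3.39×39.8 = −21.778; K_2 = 75.95 − 3.39×(2.04 + 27.5) = −24.1906.
Balance: K_1 − x×(3.39 − 0.901) = K_2, so x = (K_1 − K_2)/(3.39 − 0.901) = 2.4126/2.489 = 0.969 km.

0.969 km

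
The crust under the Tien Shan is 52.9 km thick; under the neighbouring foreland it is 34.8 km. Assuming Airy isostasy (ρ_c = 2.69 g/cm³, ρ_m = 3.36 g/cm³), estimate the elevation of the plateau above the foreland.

Excess crust Δ = 52.9 km − 34.8 km = 18.1 km, split between elevation h and root r with h + r = Δ.
Airy balance ρ_c h = (ρ_m − ρ_c) r gives r = h ρ_c/(ρ_m − ρ_c), so h (1 + ρ_c/(ρ_m − ρ_c)) = Δ, i.e. h = Δ (ρ_m − ρ_c)/ρ_m.
h = 18.1 km × 0.67/3.36 = 3.61 km.

3.61 km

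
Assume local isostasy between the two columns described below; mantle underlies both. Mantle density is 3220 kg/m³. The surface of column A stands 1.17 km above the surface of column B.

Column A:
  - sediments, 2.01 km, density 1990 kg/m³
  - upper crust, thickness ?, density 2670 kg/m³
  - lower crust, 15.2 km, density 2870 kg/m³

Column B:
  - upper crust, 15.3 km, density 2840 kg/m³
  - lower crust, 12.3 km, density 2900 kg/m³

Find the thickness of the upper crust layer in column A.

Take the compensation level at the base of the deeper column (depth z_c below the surface of column A) and equate Σ ρ_i t_i down to z_c; mantle fills any gap and the z_c terms cancel.
Column A: 2.01×1990 + x×2670 + 15.2×2870 + (z_c − 17.21 − x)×3220
Column B: 1.17×0 + 15.3×2840 + 12.3×2900 + (z_c − 1.17 − 27.6)×3220
The z_c×3220 term appears on both sides and cancels. Collect the known terms of each column as K = Σ(ρt)_known − 3220 × (depth of known layers): K_A = 47623.9 − 3220×17.21 = −7792.3; K_B = 79122 − 3220×(1.17 + 27.6) = −13517.4.
Balance: K_A − x×(3220 − 2670) = K_B, so x = (K_A − K_B)/(3220 − 2670) = 5725.1/550 = 10.4 km.

10.4 km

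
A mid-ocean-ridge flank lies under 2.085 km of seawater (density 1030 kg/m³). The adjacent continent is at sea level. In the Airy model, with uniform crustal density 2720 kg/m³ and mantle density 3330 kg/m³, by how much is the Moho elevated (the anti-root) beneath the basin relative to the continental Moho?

Balancing pressure at the compensation depth: replacing crust with seawater at the top is compensated by replacing crust with mantle at the base: d (ρ_c − ρ_w) = a (ρ_m − ρ_c).
a = d (ρ_c − ρ_w)/(ρ_m − ρ_c) = 2.085 km × 1690/610 = 5.78 km.

5.78 km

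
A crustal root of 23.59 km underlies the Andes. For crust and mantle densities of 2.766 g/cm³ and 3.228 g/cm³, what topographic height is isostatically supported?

In Airy isostatic equilibrium: ρ_c h = (ρ_m − ρ_c) r.
h = r (ρ_m − ρ_c) / ρ_c = 23.59 km × (3.228 − 2.766) / 2.766 = 3.94 km.

3.94 km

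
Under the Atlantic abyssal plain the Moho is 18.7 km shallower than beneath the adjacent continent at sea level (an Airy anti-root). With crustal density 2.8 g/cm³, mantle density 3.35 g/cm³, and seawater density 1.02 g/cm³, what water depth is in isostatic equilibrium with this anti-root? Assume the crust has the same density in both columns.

5.78 km

Replacing a thickness d of crust by seawater at the top must be balanced by replacing crust with mantle at the base: d (ρ_c − ρ_w) = a (ρ_m − ρ_c).
d = a (ρ_m − ρ_c)/(ρ_c − ρ_w) = 18.7 km × 0.55/1.78 = 5.78 km.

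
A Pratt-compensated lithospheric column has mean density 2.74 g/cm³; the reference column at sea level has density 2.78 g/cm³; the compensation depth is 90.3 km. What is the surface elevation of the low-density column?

1.32 km

ρ_ref D = ρ (D + h) → h = D (ρ_ref − ρ)/ρ.
h = 90.3 km × (2.78 − 2.74)/2.74 = 1.32 km.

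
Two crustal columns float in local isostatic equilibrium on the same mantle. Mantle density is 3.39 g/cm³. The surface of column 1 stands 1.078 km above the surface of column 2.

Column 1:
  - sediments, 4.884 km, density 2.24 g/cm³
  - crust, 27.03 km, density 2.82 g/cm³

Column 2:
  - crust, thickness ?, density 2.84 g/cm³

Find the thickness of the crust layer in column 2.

31.6 km

Take the compensation level at the base of the deeper column (depth z_c below the surface of column 1) and equate Σ ρ_i t_i down to z_c; mantle fills any gap and the z_c terms cancel.
Column 1: 4.884×2.24 + 27.03×2.82 + (z_c − 31.914)×3.39
Column 2: 1.078×0 + x×2.84 + (z_c − 1.078 − 0 − x)×3.39
The z_c×3.39 term appears on both sides and cancels. Collect the known terms of each column as K = Σ(ρt)_known − 3.39 × (depth of known layers): K_1 = 87.16476 − 3.39×31.914 = −21.0237; K_2 = 0 − 3.39×(1.078 + 0) = −3.65442.
Balance: K_1 = K_2 − x×(3.39 − 2.84), so x = (K_2 − K_1)/(3.39 − 2.84) = 17.3693/0.55 = 31.6 km.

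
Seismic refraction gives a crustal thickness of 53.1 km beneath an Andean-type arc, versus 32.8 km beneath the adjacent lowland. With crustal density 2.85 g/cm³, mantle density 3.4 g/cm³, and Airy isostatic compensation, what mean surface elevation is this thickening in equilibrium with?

Excess crust Δ = 53.1 km − 32.8 km = 20.3 km, split between elevation h and root r with h + r = Δ.
Airy balance ρ_c h = (ρ_m − ρ_c) r gives r = h ρ_c/(ρ_m − ρ_c), so h (1 + ρ_c/(ρ_m − ρ_c)) = Δ, i.e. h = Δ (ρ_m − ρ_c)/ρ_m.
h = 20.3 km × 0.55/3.4 = 3.28 km.

3.28 km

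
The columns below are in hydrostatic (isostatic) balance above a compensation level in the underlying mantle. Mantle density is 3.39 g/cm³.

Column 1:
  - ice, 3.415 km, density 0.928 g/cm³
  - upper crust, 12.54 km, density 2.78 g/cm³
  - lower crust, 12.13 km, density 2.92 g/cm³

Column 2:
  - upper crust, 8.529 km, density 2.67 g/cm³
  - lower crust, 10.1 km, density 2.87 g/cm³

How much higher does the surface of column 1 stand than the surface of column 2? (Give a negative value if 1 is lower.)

For any compensation level in the mantle, the mantle terms cancel and isostasy reduces to e = (Σt_1 − Σt_2) − (Σ(ρt)_1 − Σ(ρt)_2) / ρ_m.
Σt_1 = 28.085 km; Σt_2 = 18.629 km; Σ(ρt)_1 = 73.44992; Σ(ρt)_2 = 51.75943 (in km·g/cm³).
e = (28.085 − 18.629) − (73.44992 − 51.75943) / 3.39 = 3.06 km.

3.06 km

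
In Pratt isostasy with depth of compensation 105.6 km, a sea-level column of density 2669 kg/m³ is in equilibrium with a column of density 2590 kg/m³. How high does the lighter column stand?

3.22 km

ρ_ref D = ρ (D + h) → h = D (ρ_ref − ρ)/ρ.
h = 105.6 km × (2669 − 2590)/2590 = 3.22 km.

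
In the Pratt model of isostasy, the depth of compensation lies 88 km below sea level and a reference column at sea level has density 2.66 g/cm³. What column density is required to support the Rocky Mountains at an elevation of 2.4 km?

2.59 g/cm³

Pratt balance: ρ_ref D = ρ (D + h).
ρ = ρ_ref D/(D + h) = 2.66 × 88 km/(88 km + 2.4 km) = 2.59 g/cm³.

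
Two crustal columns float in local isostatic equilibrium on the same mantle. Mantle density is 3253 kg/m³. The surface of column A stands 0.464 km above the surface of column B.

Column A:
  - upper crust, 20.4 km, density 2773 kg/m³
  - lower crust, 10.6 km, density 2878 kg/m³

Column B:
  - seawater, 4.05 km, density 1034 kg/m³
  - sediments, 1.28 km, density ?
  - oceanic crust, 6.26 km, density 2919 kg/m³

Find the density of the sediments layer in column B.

Take the compensation level at the base of the deeper column (depth z_c below the surface of column A) and equate Σ ρ_i t_i down to z_c; mantle fills any gap and the z_c terms cancel.
Column A: 20.4×2773 + 10.6×2878 + (z_c − 31)×3253
Column B: 0.464×0 + 4.05×1034 + 1.28×ρ + 6.26×2919 + (z_c − 0.464 − 11.59)×3253
The z_c×3253 term appears on both sides and cancels. Collect the known terms of each column as K = Σ(ρt)_known − 3253 × (depth of known layers): K_A = 87076 − 3253×31 = −13767; K_B = 22460.64 − 3253×(0.464 + 11.59) = −16751.022.
Balance: K_A = K_B + 1.28×ρ, so ρ = (K_A − K_B)/1.28 = 2984.02/1.28 = 2330 kg/m³.

2330 kg/m³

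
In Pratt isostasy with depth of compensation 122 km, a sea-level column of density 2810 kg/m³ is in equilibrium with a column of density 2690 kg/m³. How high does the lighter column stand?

5.44 km

ρ_ref D = ρ (D + h) → h = D (ρ_ref − ρ)/ρ.
h = 122 km × (2810 − 2690)/2690 = 5.44 km.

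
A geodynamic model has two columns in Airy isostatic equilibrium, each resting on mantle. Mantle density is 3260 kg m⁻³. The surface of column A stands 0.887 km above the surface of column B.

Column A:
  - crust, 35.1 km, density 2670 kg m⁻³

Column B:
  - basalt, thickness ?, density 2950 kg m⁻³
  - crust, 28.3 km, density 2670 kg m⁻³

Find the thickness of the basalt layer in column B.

3.61 km

Take the compensation level at the base of the deeper column (depth z_c below the surface of column A) and equate Σ ρ_i t_i down to z_c; mantle fills any gap and the z_c terms cancel.
Column A: 35.1×2670 + (z_c − 35.1)×3260
Column B: 0.887×0 + x×2950 + 28.3×2670 + (z_c − 0.887 − 28.3 − x)×3260
The z_c×3260 term appears on both sides and cancels. Collect the known terms of each column as K = Σ(ρt)_known − 3260 × (depth of known layers): K_A = 93717 − 3260×35.1 = −20709; K_B = 75561 − 3260×(0.887 + 28.3) = −19588.62.
Balance: K_A = K_B − x×(3260 − 2950), so x = (K_B − K_A)/(3260 − 2950) = 1120.38/310 = 3.61 km.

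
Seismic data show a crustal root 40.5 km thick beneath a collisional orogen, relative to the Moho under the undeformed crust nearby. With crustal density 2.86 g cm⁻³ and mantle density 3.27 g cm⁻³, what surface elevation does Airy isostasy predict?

5.81 km

By Archimedes' principle applied to the lithosphere: ρ_c h = (ρ_m − ρ_c) r.
h = r (ρ_m − ρ_c) / ρ_c = 40.5 km × (3.27 − 2.86) / 2.86 = 5.81 km.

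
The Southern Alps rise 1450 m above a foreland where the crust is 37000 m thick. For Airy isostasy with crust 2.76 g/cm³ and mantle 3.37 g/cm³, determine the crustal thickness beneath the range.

Root depth r = h ρ_c / (ρ_m − ρ_c) = 1450 m × 2.76 / 0.61 = 6561 m.
Total thickness = T + h + r = 37000 m + 1450 m + 6561 m = 45000 m.

45000 m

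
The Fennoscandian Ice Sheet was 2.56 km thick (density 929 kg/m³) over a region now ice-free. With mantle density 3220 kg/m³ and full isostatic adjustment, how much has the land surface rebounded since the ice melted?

0.739 km

Removing the load lets mantle flow back in; uplift u satisfies ρ_ice t = ρ_m u.
u = t ρ_ice/ρ_m = 2.56 km × 929/3220 = 0.739 km.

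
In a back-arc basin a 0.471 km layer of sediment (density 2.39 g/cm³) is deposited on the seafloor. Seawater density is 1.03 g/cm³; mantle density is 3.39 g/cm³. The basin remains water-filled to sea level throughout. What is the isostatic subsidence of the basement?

Submarine loading: the sediment displaces seawater, and the subsidence is in turn flooded, so s (ρ_m − ρ_w) = t (ρ_sed − ρ_w).
s = 0.471 km × (2.39 − 1.03) / (3.39 − 1.03) = 0.271 km.

0.271 km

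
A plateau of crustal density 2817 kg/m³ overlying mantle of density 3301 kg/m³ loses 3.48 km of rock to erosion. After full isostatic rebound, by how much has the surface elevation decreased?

Rebound u = e ρ_c/ρ_m = 3.48 km × 2817/3301 = 2.97 km.
Net surface drop = e − u = 3.48 km − 2.97 km = e (ρ_m − ρ_c)/ρ_m = 0.51 km.

0.51 km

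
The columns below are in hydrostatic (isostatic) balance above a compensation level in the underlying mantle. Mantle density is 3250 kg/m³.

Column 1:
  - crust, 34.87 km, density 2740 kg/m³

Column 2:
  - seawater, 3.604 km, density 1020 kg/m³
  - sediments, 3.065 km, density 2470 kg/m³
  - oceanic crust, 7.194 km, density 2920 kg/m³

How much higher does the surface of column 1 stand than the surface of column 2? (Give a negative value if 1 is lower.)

For any compensation level in the mantle, the mantle terms cancel and isostasy reduces to e = (Σt_1 − Σt_2) − (Σ(ρt)_1 − Σ(ρt)_2) / ρ_m.
Σt_1 = 34.87 km; Σt_2 = 13.863 km; Σ(ρt)_1 = 95543.8; Σ(ρt)_2 = 32253.11 (in km·kg/m³).
e = (34.87 − 13.863) − (95543.8 − 32253.11) / 3250 = 1.53 km.

1.53 km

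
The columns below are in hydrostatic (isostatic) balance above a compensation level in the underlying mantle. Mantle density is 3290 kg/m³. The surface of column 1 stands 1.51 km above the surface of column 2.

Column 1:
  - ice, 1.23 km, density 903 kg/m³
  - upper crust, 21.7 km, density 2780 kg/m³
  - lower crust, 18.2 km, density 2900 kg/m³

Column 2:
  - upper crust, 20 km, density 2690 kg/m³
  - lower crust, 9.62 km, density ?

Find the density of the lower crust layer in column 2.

Take the compensation level at the base of the deeper column (depth z_c below the surface of column 1) and equate Σ ρ_i t_i down to z_c; mantle fills any gap and the z_c terms cancel.
Column 1: 1.23×903 + 21.7×2780 + 18.2×2900 + (z_c − 41.13)×3290
Column 2: 1.51×0 + 20×2690 + 9.62×ρ + (z_c − 1.51 − 29.62)×3290
The z_c×3290 term appears on both sides and cancels. Collect the known terms of each column as K = Σ(ρt)_known − 3290 × (depth of known layers): K_1 = 114216.69 − 3290×41.13 = −21101.01; K_2 = 53800 − 3290×(1.51 + 29.62) = −48617.7.
Balance: K_1 = K_2 + 9.62×ρ, so ρ = (K_1 − K_2)/9.62 = 27516.7/9.62 = 2860 kg/m³.

2860 kg/m³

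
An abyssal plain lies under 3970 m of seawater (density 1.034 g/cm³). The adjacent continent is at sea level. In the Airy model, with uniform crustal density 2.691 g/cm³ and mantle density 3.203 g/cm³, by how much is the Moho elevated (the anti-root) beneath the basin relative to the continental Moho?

In Airy isostatic equilibrium: replacing crust with seawater at the top is compensated by replacing crust with mantle at the base: d (ρ_c − ρ_w) = a (ρ_m − ρ_c).
a = d (ρ_c − ρ_w)/(ρ_m − ρ_c) = 3970 m × 1.657/0.512 = 12800 m.

12800 m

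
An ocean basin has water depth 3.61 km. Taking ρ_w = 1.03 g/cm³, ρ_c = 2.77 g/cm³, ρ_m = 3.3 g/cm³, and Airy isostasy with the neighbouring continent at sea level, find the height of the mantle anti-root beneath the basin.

In Airy isostatic equilibrium: replacing crust with seawater at the top is compensated by replacing crust with mantle at the base: d (ρ_c − ρ_w) = a (ρ_m − ρ_c).
a = d (ρ_c − ρ_w)/(ρ_m − ρ_c) = 3.61 km × 1.74/0.53 = 11.9 km.

11.9 km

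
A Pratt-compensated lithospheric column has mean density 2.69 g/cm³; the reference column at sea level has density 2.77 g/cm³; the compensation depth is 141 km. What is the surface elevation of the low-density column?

ρ_ref D = ρ (D + h) → h = D (ρ_ref − ρ)/ρ.
h = 141 km × (2.77 − 2.69)/2.69 = 4.19 km.

4.19 km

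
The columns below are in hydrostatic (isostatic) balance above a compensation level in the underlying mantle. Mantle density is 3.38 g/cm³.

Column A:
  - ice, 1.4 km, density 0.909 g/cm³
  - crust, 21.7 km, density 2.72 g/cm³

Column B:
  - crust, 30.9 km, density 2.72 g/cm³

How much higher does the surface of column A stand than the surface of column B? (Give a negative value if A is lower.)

−0.773 km

For any compensation level in the mantle, the mantle terms cancel and isostasy reduces to e = (Σt_A − Σt_B) − (Σ(ρt)_A − Σ(ρt)_B) / ρ_m.
Σt_A = 23.1 km; Σt_B = 30.9 km; Σ(ρt)_A = 60.2966; Σ(ρt)_B = 84.048 (in km·g/cm³).
e = (23.1 − 30.9) − (60.2966 − 84.048) / 3.38 = −0.773 km.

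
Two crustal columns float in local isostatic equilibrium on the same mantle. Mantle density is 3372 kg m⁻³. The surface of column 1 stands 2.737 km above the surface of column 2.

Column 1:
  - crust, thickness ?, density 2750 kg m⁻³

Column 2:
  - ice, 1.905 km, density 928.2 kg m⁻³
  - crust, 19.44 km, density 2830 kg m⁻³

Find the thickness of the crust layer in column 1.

39.3 km

Take the compensation level at the base of the deeper column (depth z_c below the surface of column 1) and equate Σ ρ_i t_i down to z_c; mantle fills any gap and the z_c terms cancel.
Column 1: x×2750 + (z_c − 0 − x)×3372
Column 2: 2.737×0 + 1.905×928.2 + 19.44×2830 + (z_c − 2.737 − 21.345)×3372
The z_c×3372 term appears on both sides and cancels. Collect the known terms of each column as K = Σ(ρt)_known − 3372 × (depth of known layers): K_1 = 0 − 3372×0 = 0; K_2 = 56783.421 − 3372×(2.737 + 21.345) = −24421.083.
Balance: K_1 − x×(3372 − 2750) = K_2, so x = (K_1 − K_2)/(3372 − 2750) = 24421.1/622 = 39.3 km.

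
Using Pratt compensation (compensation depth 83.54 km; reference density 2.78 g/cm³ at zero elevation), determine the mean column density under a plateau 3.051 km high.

2.68 g/cm³

Pratt balance: ρ_ref D = ρ (D + h).
ρ = ρ_ref D/(D + h) = 2.78 × 83.54 km/(83.54 km + 3.051 km) = 2.68 g/cm³.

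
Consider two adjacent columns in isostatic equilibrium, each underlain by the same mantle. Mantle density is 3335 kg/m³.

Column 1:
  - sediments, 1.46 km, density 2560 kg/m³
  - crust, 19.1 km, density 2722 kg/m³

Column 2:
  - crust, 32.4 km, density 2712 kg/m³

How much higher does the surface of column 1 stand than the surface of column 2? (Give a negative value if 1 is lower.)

For any compensation level in the mantle, the mantle terms cancel and isostasy reduces to e = (Σt_1 − Σt_2) − (Σ(ρt)_1 − Σ(ρt)_2) / ρ_m.
Σt_1 = 20.56 km; Σt_2 = 32.4 km; Σ(ρt)_1 = 55727.8; Σ(ρt)_2 = 87868.8 (in km·kg/m³).
e = (20.56 − 32.4) − (55727.8 − 87868.8) / 3335 = −2.2 km.

−2.2 km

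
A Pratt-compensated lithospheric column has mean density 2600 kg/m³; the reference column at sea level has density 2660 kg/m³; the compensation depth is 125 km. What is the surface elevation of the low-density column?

ρ_ref D = ρ (D + h) → h = D (ρ_ref − ρ)/ρ.
h = 125 km × (2660 − 2600)/2600 = 2.88 km.

2.88 km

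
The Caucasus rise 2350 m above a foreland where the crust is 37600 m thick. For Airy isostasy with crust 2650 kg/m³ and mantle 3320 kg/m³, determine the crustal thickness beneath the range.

Root depth r = h ρ_c / (ρ_m − ρ_c) = 2350 m × 2650 / 670 = 9295 m.
Total thickness = T + h + r = 37600 m + 2350 m + 9295 m = 49200 m.

49200 m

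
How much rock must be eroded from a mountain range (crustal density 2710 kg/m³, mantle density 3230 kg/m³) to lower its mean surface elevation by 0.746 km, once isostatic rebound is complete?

Net drop Δ = e − u = e − e ρ_c/ρ_m = e (ρ_m − ρ_c)/ρ_m.
e = Δ ρ_m/(ρ_m − ρ_c) = 0.746 km × 3230/520 = 4.63 km.

4.63 km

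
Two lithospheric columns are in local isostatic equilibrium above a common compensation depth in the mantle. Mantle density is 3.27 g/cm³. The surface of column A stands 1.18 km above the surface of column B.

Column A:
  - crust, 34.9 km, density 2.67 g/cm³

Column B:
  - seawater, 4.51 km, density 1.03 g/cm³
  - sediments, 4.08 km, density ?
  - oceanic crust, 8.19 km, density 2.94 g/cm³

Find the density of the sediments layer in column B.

Take the compensation level at the base of the deeper column (depth z_c below the surface of column A) and equate Σ ρ_i t_i down to z_c; mantle fills any gap and the z_c terms cancel.
Column A: 34.9×2.67 + (z_c − 34.9)×3.27
Column B: 1.18×0 + 4.51×1.03 + 4.08×ρ + 8.19×2.94 + (z_c − 1.18 − 16.78)×3.27
The z_c×3.27 term appears on both sides and cancels. Collect the known terms of each column as K = Σ(ρt)_known − 3.27 × (depth of known layers): K_A = 93.183 − 3.27×34.9 = −20.94; K_B = 28.7239 − 3.27×(1.18 + 16.78) = −30.0053.
Balance: K_A = K_B + 4.08×ρ, so ρ = (K_A − K_B)/4.08 = 9.0653/4.08 = 2.22 g/cm³.

2.22 g/cm³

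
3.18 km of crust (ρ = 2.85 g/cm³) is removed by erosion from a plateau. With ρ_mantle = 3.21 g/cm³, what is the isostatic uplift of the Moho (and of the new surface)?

Unloading: uplift u = e ρ_c/ρ_m = 3.18 km × 2.85/3.21 = 2.82 km.

2.82 km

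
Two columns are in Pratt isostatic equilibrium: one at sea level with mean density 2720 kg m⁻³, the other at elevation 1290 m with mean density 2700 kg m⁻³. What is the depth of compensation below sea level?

ρ_ref D = ρ (D + h) → D (ρ_ref − ρ) = ρ h.
D = ρ h/(ρ_ref − ρ) = 2700 × 1290 m/(2720 − 2700) = 174000 m.

174000 m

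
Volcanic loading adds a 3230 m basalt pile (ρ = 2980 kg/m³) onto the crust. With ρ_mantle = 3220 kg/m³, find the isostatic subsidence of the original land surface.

2990 m

Subaerial loading: s = t ρ_load / ρ_m.
s = 3230 m × 2980/3220 = 2990 m.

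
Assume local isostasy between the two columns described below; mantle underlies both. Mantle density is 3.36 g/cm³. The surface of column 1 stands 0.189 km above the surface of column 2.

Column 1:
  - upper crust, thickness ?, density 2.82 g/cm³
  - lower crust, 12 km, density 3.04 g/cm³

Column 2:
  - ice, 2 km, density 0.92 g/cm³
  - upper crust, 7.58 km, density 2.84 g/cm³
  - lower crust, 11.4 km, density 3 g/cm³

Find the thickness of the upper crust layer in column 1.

18 km

Take the compensation level at the base of the deeper column (depth z_c below the surface of column 1) and equate Σ ρ_i t_i down to z_c; mantle fills any gap and the z_c terms cancel.
Column 1: x×2.82 + 12×3.04 + (z_c − 12 − x)×3.36
Column 2: 0.189×0 + 2×0.92 + 7.58×2.84 + 11.4×3 + (z_c − 0.189 − 20.98)×3.36
The z_c×3.36 term appears on both sides and cancels. Collect the known terms of each column as K = Σ(ρt)_known − 3.36 × (depth of known layers): K_1 = 36.48 − 3.36×12 = −3.84; K_2 = 57.5672 − 3.36×(0.189 + 20.98) = −13.56064.
Balance: K_1 − x×(3.36 − 2.82) = K_2, so x = (K_1 − K_2)/(3.36 − 2.82) = 9.72064/0.54 = 18 km.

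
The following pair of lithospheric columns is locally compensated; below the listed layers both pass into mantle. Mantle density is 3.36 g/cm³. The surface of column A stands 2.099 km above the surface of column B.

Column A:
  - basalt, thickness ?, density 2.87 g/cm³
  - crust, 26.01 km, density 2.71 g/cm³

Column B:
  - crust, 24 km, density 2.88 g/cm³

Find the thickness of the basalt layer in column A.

3.4 km

Take the compensation level at the base of the deeper column (depth z_c below the surface of column A) and equate Σ ρ_i t_i down to z_c; mantle fills any gap and the z_c terms cancel.
Column A: x×2.87 + 26.01×2.71 + (z_c − 26.01 − x)×3.36
Column B: 2.099×0 + 24×2.88 + (z_c − 2.099 − 24)×3.36
The z_c×3.36 term appears on both sides and cancels. Collect the known terms of each column as K = Σ(ρt)_known − 3.36 × (depth of known layers): K_A = 70.4871 − 3.36×26.01 = −16.9065; K_B = 69.12 − 3.36×(2.099 + 24) = −18.57264.
Balance: K_A − x×(3.36 − 2.87) = K_B, so x = (K_A − K_B)/(3.36 − 2.87) = 1.66614/0.49 = 3.4 km.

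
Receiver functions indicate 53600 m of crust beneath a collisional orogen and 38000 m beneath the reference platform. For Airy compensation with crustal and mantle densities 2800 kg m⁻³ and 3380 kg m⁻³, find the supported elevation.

2680 m

Excess crust Δ = 53600 m − 38000 m = 15600 m, split between elevation h and root r with h + r = Δ.
Airy balance ρ_c h = (ρ_m − ρ_c) r gives r = h ρ_c/(ρ_m − ρ_c), so h (1 + ρ_c/(ρ_m − ρ_c)) = Δ, i.e. h = Δ (ρ_m − ρ_c)/ρ_m.
h = 15600 m × 580/3380 = 2680 m.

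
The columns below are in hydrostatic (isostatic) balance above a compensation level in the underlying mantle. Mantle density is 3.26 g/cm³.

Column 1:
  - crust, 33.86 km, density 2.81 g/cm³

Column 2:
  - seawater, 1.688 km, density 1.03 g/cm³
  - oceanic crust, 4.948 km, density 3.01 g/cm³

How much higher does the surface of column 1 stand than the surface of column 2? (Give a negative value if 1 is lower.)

For any compensation level in the mantle, the mantle terms cancel and isostasy reduces to e = (Σt_1 − Σt_2) − (Σ(ρt)_1 − Σ(ρt)_2) / ρ_m.
Σt_1 = 33.86 km; Σt_2 = 6.636 km; Σ(ρt)_1 = 95.1466; Σ(ρt)_2 = 16.63212 (in km·g/cm³).
e = (33.86 − 6.636) − (95.1466 − 16.63212) / 3.26 = 3.14 km.

3.14 km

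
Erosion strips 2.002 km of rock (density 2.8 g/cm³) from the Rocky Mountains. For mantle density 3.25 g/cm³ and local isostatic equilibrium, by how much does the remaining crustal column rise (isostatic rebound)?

Unloading: uplift u = e ρ_c/ρ_m = 2.002 km × 2.8/3.25 = 1.72 km.

1.72 km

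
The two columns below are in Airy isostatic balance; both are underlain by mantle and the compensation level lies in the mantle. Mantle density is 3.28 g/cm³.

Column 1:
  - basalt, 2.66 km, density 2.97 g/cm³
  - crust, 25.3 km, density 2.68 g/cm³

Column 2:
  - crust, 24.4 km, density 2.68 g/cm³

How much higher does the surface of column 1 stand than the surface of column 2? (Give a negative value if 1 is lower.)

0.416 km

For any compensation level in the mantle, the mantle terms cancel and isostasy reduces to e = (Σt_1 − Σt_2) − (Σ(ρt)_1 − Σ(ρt)_2) / ρ_m.
Σt_1 = 27.96 km; Σt_2 = 24.4 km; Σ(ρt)_1 = 75.7042; Σ(ρt)_2 = 65.392 (in km·g/cm³).
e = (27.96 − 24.4) − (75.7042 − 65.392) / 3.28 = 0.416 km.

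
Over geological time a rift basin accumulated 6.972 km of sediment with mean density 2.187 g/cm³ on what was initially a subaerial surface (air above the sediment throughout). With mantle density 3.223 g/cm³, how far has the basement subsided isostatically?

Subaerial load: s = t ρ_sed / ρ_m = 6.972 km × 2.187/3.223 = 4.73 km.

4.73 km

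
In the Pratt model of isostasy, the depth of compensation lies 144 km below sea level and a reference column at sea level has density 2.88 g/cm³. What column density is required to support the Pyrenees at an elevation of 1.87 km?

2.84 g/cm³

Pratt balance: ρ_ref D = ρ (D + h).
ρ = ρ_ref D/(D + h) = 2.88 × 144 km/(144 km + 1.87 km) = 2.84 g/cm³.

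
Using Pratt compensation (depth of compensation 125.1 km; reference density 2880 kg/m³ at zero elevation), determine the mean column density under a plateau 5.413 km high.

2760 kg/m³

Pratt balance: ρ_ref D = ρ (D + h).
ρ = ρ_ref D/(D + h) = 2880 × 125.1 km/(125.1 km + 5.413 km) = 2760 kg/m³.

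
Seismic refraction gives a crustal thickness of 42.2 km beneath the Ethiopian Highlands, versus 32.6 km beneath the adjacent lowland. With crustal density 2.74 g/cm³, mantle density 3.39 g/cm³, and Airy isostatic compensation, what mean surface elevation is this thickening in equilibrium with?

Excess crust Δ = 42.2 km − 32.6 km = 9.6 km, split between elevation h and root r with h + r = Δ.
Airy balance ρ_c h = (ρ_m − ρ_c) r gives r = h ρ_c/(ρ_m − ρ_c), so h (1 + ρ_c/(ρ_m − ρ_c)) = Δ, i.e. h = Δ (ρ_m − ρ_c)/ρ_m.
h = 9.6 km × 0.65/3.39 = 1.84 km.

1.84 km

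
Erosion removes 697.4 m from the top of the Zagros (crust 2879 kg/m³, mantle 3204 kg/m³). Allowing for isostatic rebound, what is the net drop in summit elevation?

70.7 m

Rebound u = e ρ_c/ρ_m = 697.4 m × 2879/3204 = 626.7 m.
Net surface drop = e − u = 697.4 m − 626.7 m = e (ρ_m − ρ_c)/ρ_m = 70.7 m.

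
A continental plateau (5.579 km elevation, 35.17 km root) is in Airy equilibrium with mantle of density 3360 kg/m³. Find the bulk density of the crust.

2900 kg/m³

ρ_c h = (ρ_m − ρ_c) r → ρ_c (h + r) = ρ_m r → ρ_c = ρ_m r / (h + r).
ρ_c = 3360 × 35.17 km / (5.579 km + 35.17 km) = 2900 kg/m³.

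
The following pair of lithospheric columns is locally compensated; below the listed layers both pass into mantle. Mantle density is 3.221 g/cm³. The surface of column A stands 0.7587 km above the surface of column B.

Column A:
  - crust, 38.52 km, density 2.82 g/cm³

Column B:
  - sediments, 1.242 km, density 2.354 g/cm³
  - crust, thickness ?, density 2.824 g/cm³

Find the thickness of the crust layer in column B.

Take the compensation level at the base of the deeper column (depth z_c below the surface of column A) and equate Σ ρ_i t_i down to z_c; mantle fills any gap and the z_c terms cancel.
Column A: 38.52×2.82 + (z_c − 38.52)×3.221
Column B: 0.7587×0 + 1.242×2.354 + x×2.824 + (z_c − 0.7587 − 1.242 − x)×3.221
The z_c×3.221 term appears on both sides and cancels. Collect the known terms of each column as K = Σ(ρt)_known − 3.221 × (depth of known layers): K_A = 108.6264 − 3.221×38.52 = −15.44652; K_B = 2.923668 − 3.221×(0.7587 + 1.242) = −3.5205867.
Balance: K_A = K_B − x×(3.221 − 2.824), so x = (K_B − K_A)/(3.221 − 2.824) = 11.9259/0.397 = 30 km.

30 km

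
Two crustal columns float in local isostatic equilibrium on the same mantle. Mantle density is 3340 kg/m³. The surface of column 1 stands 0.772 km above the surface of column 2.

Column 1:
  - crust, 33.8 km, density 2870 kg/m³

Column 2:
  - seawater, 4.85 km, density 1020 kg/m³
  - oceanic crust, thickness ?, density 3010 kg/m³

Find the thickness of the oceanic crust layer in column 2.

6.23 km

Take the compensation level at the base of the deeper column (depth z_c below the surface of column 1) and equate Σ ρ_i t_i down to z_c; mantle fills any gap and the z_c terms cancel.
Column 1: 33.8×2870 + (z_c − 33.8)×3340
Column 2: 0.772×0 + 4.85×1020 + x×3010 + (z_c − 0.772 − 4.85 − x)×3340
The z_c×3340 term appears on both sides and cancels. Collect the known terms of each column as K = Σ(ρt)_known − 3340 × (depth of known layers): K_1 = 97006 − 3340×33.8 = −15886; K_2 = 4947 − 3340×(0.772 + 4.85) = −13830.48.
Balance: K_1 = K_2 − x×(3340 − 3010), so x = (K_2 − K_1)/(3340 − 3010) = 2055.52/330 = 6.23 km.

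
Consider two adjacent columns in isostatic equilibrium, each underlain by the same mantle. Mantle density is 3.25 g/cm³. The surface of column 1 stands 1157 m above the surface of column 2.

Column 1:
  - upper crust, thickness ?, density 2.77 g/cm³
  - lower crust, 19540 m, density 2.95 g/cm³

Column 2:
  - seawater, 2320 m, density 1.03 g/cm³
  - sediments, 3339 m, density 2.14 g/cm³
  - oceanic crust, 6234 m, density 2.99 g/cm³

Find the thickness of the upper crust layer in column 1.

Take the compensation level at the base of the deeper column (depth z_c below the surface of column 1) and equate Σ ρ_i t_i down to z_c; mantle fills any gap and the z_c terms cancel.
Column 1: x×2.77 + 19540×2.95 + (z_c − 19540 − x)×3.25
Column 2: 1157×0 + 2320×1.03 + 3339×2.14 + 6234×2.99 + (z_c − 1157 − 11893)×3.25
The z_c×3.25 term appears on both sides and cancels. Collect the known terms of each column as K = Σ(ρt)_known − 3.25 × (depth of known layers): K_1 = 57643 − 3.25×19540 = −5862; K_2 = 28174.72 − 3.25×(1157 + 11893) = −14237.78.
Balance: K_1 − x×(3.25 − 2.77) = K_2, so x = (K_1 − K_2)/(3.25 − 2.77) = 8375.78/0.48 = 17400 m.

17400 m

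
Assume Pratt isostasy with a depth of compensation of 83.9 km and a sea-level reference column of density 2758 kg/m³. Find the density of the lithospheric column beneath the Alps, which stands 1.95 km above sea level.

Pratt balance: ρ_ref D = ρ (D + h).
ρ = ρ_ref D/(D + h) = 2758 × 83.9 km/(83.9 km + 1.95 km) = 2700 kg/m³.

2700 kg/m³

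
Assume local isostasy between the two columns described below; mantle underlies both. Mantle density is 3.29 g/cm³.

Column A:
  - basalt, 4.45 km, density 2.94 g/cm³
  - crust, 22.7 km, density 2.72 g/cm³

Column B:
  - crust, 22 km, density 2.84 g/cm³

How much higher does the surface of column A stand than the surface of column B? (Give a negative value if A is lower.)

1.4 km

For any compensation level in the mantle, the mantle terms cancel and isostasy reduces to e = (Σt_A − Σt_B) − (Σ(ρt)_A − Σ(ρt)_B) / ρ_m.
Σt_A = 27.15 km; Σt_B = 22 km; Σ(ρt)_A = 74.827; Σ(ρt)_B = 62.48 (in km·g/cm³).
e = (27.15 − 22) − (74.827 − 62.48) / 3.29 = 1.4 km.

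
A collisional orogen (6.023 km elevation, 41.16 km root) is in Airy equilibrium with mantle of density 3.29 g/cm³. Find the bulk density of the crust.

2.87 g/cm³

ρ_c h = (ρ_m − ρ_c) r → ρ_c (h + r) = ρ_m r → ρ_c = ρ_m r / (h + r).
ρ_c = 3.29 × 41.16 km / (6.023 km + 41.16 km) = 2.87 g/cm³.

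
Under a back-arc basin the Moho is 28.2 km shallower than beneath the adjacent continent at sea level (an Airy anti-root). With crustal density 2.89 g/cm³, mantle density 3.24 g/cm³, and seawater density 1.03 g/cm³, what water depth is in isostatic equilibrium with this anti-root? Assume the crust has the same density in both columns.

5.31 km

Replacing a thickness d of crust by seawater at the top must be balanced by replacing crust with mantle at the base: d (ρ_c − ρ_w) = a (ρ_m − ρ_c).
d = a (ρ_m − ρ_c)/(ρ_c − ρ_w) = 28.2 km × 0.35/1.86 = 5.31 km.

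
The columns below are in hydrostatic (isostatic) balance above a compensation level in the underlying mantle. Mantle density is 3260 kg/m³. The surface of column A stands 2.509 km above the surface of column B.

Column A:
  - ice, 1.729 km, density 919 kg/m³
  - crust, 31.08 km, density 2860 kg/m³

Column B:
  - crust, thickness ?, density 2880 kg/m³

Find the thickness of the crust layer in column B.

21.8 km

Take the compensation level at the base of the deeper column (depth z_c below the surface of column A) and equate Σ ρ_i t_i down to z_c; mantle fills any gap and the z_c terms cancel.
Column A: 1.729×919 + 31.08×2860 + (z_c − 32.809)×3260
Column B: 2.509×0 + x×2880 + (z_c − 2.509 − 0 − x)×3260
The z_c×3260 term appears on both sides and cancels. Collect the known terms of each column as K = Σ(ρt)_known − 3260 × (depth of known layers): K_A = 90477.751 − 3260×32.809 = −16479.589; K_B = 0 − 3260×(2.509 + 0) = −8179.34.
Balance: K_A = K_B − x×(3260 − 2880), so x = (K_B − K_A)/(3260 − 2880) = 8300.25/380 = 21.8 km.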